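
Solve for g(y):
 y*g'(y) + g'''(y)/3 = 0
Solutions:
 g(y) = C1 + Integral(C2*airyai(-3^(1/3)*y) + C3*airybi(-3^(1/3)*y), y)


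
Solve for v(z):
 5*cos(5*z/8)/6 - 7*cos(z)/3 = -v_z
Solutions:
 v(z) = C1 - 4*sin(5*z/8)/3 + 7*sin(z)/3


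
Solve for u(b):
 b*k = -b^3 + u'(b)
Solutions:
 u(b) = C1 + b^4/4 + b^2*k/2


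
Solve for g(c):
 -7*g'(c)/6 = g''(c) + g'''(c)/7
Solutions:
 g(c) = C1 + C2*exp(7*c*(-3 + sqrt(3))/6) + C3*exp(-7*c*(sqrt(3) + 3)/6)


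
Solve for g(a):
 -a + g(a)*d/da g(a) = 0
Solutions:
 g(a) = -sqrt(C1 + a^2)
 g(a) = sqrt(C1 + a^2)


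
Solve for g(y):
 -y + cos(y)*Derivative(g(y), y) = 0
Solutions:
 g(y) = C1 + Integral(y/cos(y), y)


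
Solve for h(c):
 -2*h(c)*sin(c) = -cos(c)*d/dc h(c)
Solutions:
 h(c) = C1/cos(c)^2


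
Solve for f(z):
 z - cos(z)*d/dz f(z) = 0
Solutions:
 f(z) = C1 + Integral(z/cos(z), z)


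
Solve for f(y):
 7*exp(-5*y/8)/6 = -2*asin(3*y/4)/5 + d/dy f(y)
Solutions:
 f(y) = C1 + 2*y*asin(3*y/4)/5 + 2*sqrt(16 - 9*y^2)/15 - 28*exp(-5*y/8)/15


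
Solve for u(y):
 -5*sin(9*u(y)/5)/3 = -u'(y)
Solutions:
 -5*y/3 + 5*log(cos(9*u(y)/5) - 1)/18 - 5*log(cos(9*u(y)/5) + 1)/18 = C1


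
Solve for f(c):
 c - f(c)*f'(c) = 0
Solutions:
 f(c) = -sqrt(C1 + c^2)
 f(c) = sqrt(C1 + c^2)


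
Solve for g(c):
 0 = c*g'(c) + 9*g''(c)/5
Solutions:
 g(c) = C1 + C2*erf(sqrt(10)*c/6)


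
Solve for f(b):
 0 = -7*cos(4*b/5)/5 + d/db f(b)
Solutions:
 f(b) = C1 + 7*sin(4*b/5)/4


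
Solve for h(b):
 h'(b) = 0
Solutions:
 h(b) = C1


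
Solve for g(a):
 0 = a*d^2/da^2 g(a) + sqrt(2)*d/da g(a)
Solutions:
 g(a) = C1 + C2*a^(1 - sqrt(2))


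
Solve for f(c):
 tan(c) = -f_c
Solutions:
 f(c) = C1 + log(cos(c))


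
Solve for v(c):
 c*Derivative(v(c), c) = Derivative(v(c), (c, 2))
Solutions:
 v(c) = C1 + C2*erfi(sqrt(2)*c/2)


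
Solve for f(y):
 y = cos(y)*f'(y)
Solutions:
 f(y) = C1 + Integral(y/cos(y), y)


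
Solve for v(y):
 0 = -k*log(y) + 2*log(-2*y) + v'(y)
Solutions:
 v(y) = C1 + y*(k - 2)*log(y) + y*(-k - 2*log(2) + 2 - 2*I*pi)


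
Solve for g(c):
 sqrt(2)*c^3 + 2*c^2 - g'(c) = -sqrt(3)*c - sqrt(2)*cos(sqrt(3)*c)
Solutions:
 g(c) = C1 + sqrt(2)*c^4/4 + 2*c^3/3 + sqrt(3)*c^2/2 + sqrt(6)*sin(sqrt(3)*c)/3


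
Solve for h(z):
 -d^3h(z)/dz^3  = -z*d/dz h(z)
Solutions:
 h(z) = C1 + Integral(C2*airyai(z) + C3*airybi(z), z)


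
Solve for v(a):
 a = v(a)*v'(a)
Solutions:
 v(a) = -sqrt(C1 + a^2)
 v(a) = sqrt(C1 + a^2)


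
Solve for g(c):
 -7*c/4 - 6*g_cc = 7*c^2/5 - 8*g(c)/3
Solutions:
 g(c) = C1*exp(-2*c/3) + C2*exp(2*c/3) + 21*c^2/40 + 21*c/32 + 189/80


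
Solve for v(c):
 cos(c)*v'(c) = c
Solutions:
 v(c) = C1 + Integral(c/cos(c), c)


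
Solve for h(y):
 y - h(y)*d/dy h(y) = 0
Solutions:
 h(y) = -sqrt(C1 + y^2)
 h(y) = sqrt(C1 + y^2)


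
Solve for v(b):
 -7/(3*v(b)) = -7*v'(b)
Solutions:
 v(b) = -sqrt(C1 + 6*b)/3
 v(b) = sqrt(C1 + 6*b)/3


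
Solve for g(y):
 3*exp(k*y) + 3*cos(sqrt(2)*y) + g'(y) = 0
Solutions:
 g(y) = C1 - 3*sqrt(2)*sin(sqrt(2)*y)/2 - 3*exp(k*y)/k


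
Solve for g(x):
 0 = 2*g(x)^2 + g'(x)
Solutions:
 g(x) = 1/(C1 + 2*x)


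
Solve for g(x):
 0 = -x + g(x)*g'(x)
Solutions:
 g(x) = -sqrt(C1 + x^2)
 g(x) = sqrt(C1 + x^2)


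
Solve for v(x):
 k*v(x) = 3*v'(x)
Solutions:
 v(x) = C1*exp(k*x/3)


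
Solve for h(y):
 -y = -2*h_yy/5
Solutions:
 h(y) = C1 + C2*y + 5*y^3/12


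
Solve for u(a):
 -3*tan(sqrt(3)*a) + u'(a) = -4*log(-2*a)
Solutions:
 u(a) = C1 - 4*a*log(-a) - 4*a*log(2) + 4*a - sqrt(3)*log(cos(sqrt(3)*a))


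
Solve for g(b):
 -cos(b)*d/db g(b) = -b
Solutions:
 g(b) = C1 + Integral(b/cos(b), b)


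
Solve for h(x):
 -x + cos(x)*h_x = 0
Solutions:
 h(x) = C1 + Integral(x/cos(x), x)


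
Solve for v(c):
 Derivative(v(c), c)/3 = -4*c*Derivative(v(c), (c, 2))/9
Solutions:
 v(c) = C1 + C2*c^(1/4)


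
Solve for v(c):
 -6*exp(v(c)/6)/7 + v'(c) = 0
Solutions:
 v(c) = 6*log(-1/(C1 + 6*c)) + 6*log(42)


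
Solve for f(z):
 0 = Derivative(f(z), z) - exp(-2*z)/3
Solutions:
 f(z) = C1 - exp(-2*z)/6


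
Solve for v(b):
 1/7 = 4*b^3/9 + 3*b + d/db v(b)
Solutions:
 v(b) = C1 - b^4/9 - 3*b^2/2 + b/7


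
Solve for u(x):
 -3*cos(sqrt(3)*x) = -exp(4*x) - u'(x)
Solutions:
 u(x) = C1 - exp(4*x)/4 + sqrt(3)*sin(sqrt(3)*x)


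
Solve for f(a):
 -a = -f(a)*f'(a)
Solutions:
 f(a) = -sqrt(C1 + a^2)
 f(a) = sqrt(C1 + a^2)


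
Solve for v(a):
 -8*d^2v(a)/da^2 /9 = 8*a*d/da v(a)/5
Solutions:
 v(a) = C1 + C2*erf(3*sqrt(10)*a/10)


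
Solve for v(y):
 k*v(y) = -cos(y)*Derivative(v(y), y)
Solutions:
 v(y) = C1*exp(k*(log(sin(y) - 1) - log(sin(y) + 1))/2)


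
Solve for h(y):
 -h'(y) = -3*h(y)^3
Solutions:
 h(y) = -sqrt(2)*sqrt(-1/(C1 + 3*y))/2
 h(y) = sqrt(2)*sqrt(-1/(C1 + 3*y))/2


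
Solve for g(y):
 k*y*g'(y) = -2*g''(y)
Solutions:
 g(y) = Piecewise((-sqrt(pi)*C1*erf(sqrt(k)*y/2)/sqrt(k) - C2, (k > 0) | (k < 0)), (-C1*y - C2, True))


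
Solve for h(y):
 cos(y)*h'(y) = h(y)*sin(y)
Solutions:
 h(y) = C1/cos(y)


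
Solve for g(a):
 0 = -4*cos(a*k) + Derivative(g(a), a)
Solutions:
 g(a) = C1 + 4*sin(a*k)/k


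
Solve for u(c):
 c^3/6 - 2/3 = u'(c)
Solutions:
 u(c) = C1 + c^4/24 - 2*c/3


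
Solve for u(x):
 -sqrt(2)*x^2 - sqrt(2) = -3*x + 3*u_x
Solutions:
 u(x) = C1 - sqrt(2)*x^3/9 + x^2/2 - sqrt(2)*x/3


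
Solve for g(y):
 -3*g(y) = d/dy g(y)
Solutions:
 g(y) = C1*exp(-3*y)


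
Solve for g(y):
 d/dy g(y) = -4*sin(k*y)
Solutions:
 g(y) = C1 + 4*cos(k*y)/k


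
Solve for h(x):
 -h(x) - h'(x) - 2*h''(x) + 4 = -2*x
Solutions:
 h(x) = 2*x + (C1*sin(sqrt(7)*x/4) + C2*cos(sqrt(7)*x/4))*exp(-x/4) + 2


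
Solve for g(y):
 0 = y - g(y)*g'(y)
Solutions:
 g(y) = -sqrt(C1 + y^2)
 g(y) = sqrt(C1 + y^2)


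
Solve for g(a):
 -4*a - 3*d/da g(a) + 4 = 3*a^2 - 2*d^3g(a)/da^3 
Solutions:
 g(a) = C1 + C2*exp(-sqrt(6)*a/2) + C3*exp(sqrt(6)*a/2) - a^3/3 - 2*a^2/3


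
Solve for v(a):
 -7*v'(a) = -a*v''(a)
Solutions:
 v(a) = C1 + C2*a^8


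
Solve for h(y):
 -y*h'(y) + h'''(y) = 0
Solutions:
 h(y) = C1 + Integral(C2*airyai(y) + C3*airybi(y), y)


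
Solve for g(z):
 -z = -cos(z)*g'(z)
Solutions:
 g(z) = C1 + Integral(z/cos(z), z)


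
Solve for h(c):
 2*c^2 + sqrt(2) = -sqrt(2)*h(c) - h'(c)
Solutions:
 h(c) = C1*exp(-sqrt(2)*c) - sqrt(2)*c^2 + 2*c - sqrt(2) - 1


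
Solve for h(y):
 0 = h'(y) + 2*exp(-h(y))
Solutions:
 h(y) = log(C1 - 2*y)


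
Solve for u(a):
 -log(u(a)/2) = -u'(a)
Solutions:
 Integral(1/(-log(_y) + log(2)), (_y, u(a))) = C1 - a


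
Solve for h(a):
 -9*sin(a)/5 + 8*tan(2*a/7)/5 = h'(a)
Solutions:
 h(a) = C1 - 28*log(cos(2*a/7))/5 + 9*cos(a)/5


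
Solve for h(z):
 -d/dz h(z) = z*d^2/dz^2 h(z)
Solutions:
 h(z) = C1 + C2*log(z)


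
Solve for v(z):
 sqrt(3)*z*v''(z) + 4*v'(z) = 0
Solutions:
 v(z) = C1 + C2*z^(1 - 4*sqrt(3)/3)


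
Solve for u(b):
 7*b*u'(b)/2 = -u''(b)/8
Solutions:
 u(b) = C1 + C2*erf(sqrt(14)*b)


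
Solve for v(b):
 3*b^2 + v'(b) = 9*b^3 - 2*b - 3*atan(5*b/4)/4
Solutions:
 v(b) = C1 + 9*b^4/4 - b^3 - b^2 - 3*b*atan(5*b/4)/4 + 3*log(25*b^2 + 16)/10


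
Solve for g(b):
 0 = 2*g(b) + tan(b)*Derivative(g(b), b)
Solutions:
 g(b) = C1/sin(b)^2


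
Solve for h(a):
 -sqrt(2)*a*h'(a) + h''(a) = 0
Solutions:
 h(a) = C1 + C2*erfi(2^(3/4)*a/2)


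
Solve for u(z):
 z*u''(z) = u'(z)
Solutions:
 u(z) = C1 + C2*z^2


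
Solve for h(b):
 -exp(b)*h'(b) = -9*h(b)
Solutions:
 h(b) = C1*exp(-9*exp(-b))


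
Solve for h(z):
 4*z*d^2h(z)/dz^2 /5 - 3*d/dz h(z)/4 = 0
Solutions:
 h(z) = C1 + C2*z^(31/16)


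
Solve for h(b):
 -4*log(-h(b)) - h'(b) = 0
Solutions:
 -li(-h(b)) = C1 - 4*b


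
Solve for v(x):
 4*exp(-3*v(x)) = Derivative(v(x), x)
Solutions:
 v(x) = log(C1 + 12*x)/3
 v(x) = log((-3^(1/3) - 3^(5/6)*I)*(C1 + 4*x)^(1/3)/2)
 v(x) = log((-3^(1/3) + 3^(5/6)*I)*(C1 + 4*x)^(1/3)/2)


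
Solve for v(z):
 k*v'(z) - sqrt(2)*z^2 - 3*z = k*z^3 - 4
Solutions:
 v(z) = C1 + z^4/4 + sqrt(2)*z^3/(3*k) + 3*z^2/(2*k) - 4*z/k


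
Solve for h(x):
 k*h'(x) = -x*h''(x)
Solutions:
 h(x) = C1 + x^(1 - re(k))*(C2*sin(log(x)*Abs(im(k))) + C3*cos(log(x)*im(k)))


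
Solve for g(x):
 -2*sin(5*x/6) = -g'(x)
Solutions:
 g(x) = C1 - 12*cos(5*x/6)/5


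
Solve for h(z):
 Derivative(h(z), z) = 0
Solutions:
 h(z) = C1


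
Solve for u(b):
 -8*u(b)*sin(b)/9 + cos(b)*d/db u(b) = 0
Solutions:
 u(b) = C1/cos(b)^(8/9)


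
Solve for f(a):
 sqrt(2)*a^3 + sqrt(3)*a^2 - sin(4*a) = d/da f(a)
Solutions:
 f(a) = C1 + sqrt(2)*a^4/4 + sqrt(3)*a^3/3 + cos(4*a)/4


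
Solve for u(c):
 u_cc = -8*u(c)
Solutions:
 u(c) = C1*sin(2*sqrt(2)*c) + C2*cos(2*sqrt(2)*c)


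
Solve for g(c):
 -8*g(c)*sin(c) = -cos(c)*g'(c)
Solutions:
 g(c) = C1/cos(c)^8


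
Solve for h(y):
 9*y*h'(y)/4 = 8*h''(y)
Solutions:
 h(y) = C1 + C2*erfi(3*y/8)


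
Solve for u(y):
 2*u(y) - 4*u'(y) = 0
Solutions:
 u(y) = C1*exp(y/2)


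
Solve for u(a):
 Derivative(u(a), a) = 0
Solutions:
 u(a) = C1


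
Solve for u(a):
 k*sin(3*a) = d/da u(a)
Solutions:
 u(a) = C1 - k*cos(3*a)/3


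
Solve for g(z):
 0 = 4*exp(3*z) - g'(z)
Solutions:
 g(z) = C1 + 4*exp(3*z)/3


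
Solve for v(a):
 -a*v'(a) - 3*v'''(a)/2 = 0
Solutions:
 v(a) = C1 + Integral(C2*airyai(-2^(1/3)*3^(2/3)*a/3) + C3*airybi(-2^(1/3)*3^(2/3)*a/3), a)


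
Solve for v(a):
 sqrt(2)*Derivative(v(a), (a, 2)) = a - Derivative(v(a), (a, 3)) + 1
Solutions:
 v(a) = C1 + C2*a + C3*exp(-sqrt(2)*a) + sqrt(2)*a^3/12 + a^2*(-1 + sqrt(2))/4


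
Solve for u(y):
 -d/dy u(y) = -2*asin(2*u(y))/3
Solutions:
 Integral(1/asin(2*_y), (_y, u(y))) = C1 + 2*y/3


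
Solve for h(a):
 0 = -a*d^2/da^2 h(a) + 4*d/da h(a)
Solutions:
 h(a) = C1 + C2*a^5


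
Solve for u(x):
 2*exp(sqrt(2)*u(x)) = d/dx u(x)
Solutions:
 u(x) = sqrt(2)*(2*log(-1/(C1 + 2*x)) - log(2))/4


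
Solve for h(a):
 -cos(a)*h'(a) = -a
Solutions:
 h(a) = C1 + Integral(a/cos(a), a)


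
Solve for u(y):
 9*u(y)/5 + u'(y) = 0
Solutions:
 u(y) = C1*exp(-9*y/5)


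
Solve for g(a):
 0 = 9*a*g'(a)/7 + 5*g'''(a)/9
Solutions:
 g(a) = C1 + Integral(C2*airyai(-3*3^(1/3)*35^(2/3)*a/35) + C3*airybi(-3*3^(1/3)*35^(2/3)*a/35), a)


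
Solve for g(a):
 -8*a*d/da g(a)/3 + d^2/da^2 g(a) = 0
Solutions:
 g(a) = C1 + C2*erfi(2*sqrt(3)*a/3)


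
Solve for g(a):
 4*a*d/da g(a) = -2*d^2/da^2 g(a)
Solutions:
 g(a) = C1 + C2*erf(a)


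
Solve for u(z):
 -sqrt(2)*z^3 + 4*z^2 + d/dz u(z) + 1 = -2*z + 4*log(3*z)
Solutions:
 u(z) = C1 + sqrt(2)*z^4/4 - 4*z^3/3 - z^2 + 4*z*log(z) - 5*z + z*log(81)


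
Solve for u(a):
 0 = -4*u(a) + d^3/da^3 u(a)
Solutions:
 u(a) = C3*exp(2^(2/3)*a) + (C1*sin(2^(2/3)*sqrt(3)*a/2) + C2*cos(2^(2/3)*sqrt(3)*a/2))*exp(-2^(2/3)*a/2)


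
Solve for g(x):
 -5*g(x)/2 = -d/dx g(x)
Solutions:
 g(x) = C1*exp(5*x/2)


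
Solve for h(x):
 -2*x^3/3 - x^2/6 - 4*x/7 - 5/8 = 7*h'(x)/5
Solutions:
 h(x) = C1 - 5*x^4/42 - 5*x^3/126 - 10*x^2/49 - 25*x/56


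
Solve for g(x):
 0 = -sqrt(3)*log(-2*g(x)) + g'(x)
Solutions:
 -sqrt(3)*Integral(1/(log(-_y) + log(2)), (_y, g(x)))/3 = C1 - x


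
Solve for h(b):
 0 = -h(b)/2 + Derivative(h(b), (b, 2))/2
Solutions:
 h(b) = C1*exp(-b) + C2*exp(b)


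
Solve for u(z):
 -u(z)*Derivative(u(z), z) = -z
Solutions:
 u(z) = -sqrt(C1 + z^2)
 u(z) = sqrt(C1 + z^2)


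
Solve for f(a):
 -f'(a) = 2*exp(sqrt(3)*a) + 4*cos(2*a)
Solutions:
 f(a) = C1 - 2*sqrt(3)*exp(sqrt(3)*a)/3 - 2*sin(2*a)


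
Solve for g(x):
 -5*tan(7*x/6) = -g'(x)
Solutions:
 g(x) = C1 - 30*log(cos(7*x/6))/7


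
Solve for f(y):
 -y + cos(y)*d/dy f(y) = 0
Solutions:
 f(y) = C1 + Integral(y/cos(y), y)


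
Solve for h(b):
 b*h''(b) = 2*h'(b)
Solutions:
 h(b) = C1 + C2*b^3


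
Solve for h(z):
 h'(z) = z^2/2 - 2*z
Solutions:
 h(z) = C1 + z^3/6 - z^2


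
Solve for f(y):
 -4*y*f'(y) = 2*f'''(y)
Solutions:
 f(y) = C1 + Integral(C2*airyai(-2^(1/3)*y) + C3*airybi(-2^(1/3)*y), y)


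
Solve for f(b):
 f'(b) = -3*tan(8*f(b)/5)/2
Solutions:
 f(b) = -5*asin(C1*exp(-12*b/5))/8 + 5*pi/8
 f(b) = 5*asin(C1*exp(-12*b/5))/8


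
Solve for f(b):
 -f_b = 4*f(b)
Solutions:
 f(b) = C1*exp(-4*b)


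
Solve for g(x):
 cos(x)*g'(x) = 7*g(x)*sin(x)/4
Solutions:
 g(x) = C1/cos(x)^(7/4)


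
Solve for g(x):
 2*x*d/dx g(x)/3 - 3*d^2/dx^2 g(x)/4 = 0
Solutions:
 g(x) = C1 + C2*erfi(2*x/3)


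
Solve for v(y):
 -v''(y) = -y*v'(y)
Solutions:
 v(y) = C1 + C2*erfi(sqrt(2)*y/2)


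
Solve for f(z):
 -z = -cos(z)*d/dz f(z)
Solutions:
 f(z) = C1 + Integral(z/cos(z), z)


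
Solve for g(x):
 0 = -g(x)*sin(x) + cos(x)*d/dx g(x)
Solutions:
 g(x) = C1/cos(x)


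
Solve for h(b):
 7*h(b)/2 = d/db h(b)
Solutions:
 h(b) = C1*exp(7*b/2)


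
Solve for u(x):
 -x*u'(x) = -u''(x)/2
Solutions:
 u(x) = C1 + C2*erfi(x)


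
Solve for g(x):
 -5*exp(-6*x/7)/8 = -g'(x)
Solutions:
 g(x) = C1 - 35*exp(-6*x/7)/48


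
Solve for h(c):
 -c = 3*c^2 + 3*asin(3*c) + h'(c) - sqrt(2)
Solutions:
 h(c) = C1 - c^3 - c^2/2 - 3*c*asin(3*c) + sqrt(2)*c - sqrt(1 - 9*c^2)


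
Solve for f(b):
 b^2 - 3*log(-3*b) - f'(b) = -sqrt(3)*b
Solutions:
 f(b) = C1 + b^3/3 + sqrt(3)*b^2/2 - 3*b*log(-b) + 3*b*(1 - log(3))


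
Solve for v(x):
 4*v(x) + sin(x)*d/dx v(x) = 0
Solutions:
 v(x) = C1*(cos(x)^2 + 2*cos(x) + 1)/(cos(x)^2 - 2*cos(x) + 1)


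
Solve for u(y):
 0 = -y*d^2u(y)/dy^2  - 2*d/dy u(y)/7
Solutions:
 u(y) = C1 + C2*y^(5/7)


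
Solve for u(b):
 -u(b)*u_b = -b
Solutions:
 u(b) = -sqrt(C1 + b^2)
 u(b) = sqrt(C1 + b^2)


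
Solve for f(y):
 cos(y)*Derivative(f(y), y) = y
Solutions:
 f(y) = C1 + Integral(y/cos(y), y)


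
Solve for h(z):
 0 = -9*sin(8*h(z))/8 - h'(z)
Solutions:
 h(z) = -acos((-C1 - exp(18*z))/(C1 - exp(18*z)))/8 + pi/4
 h(z) = acos((-C1 - exp(18*z))/(C1 - exp(18*z)))/8


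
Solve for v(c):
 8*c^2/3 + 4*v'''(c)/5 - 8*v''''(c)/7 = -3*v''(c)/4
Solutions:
 v(c) = C1 + C2*c + C3*exp(c*(14 - sqrt(1246))/40) + C4*exp(c*(14 + sqrt(1246))/40) - 8*c^4/27 + 512*c^3/405 - 134144*c^2/14175


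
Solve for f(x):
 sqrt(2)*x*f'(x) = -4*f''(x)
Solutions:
 f(x) = C1 + C2*erf(2^(3/4)*x/4)


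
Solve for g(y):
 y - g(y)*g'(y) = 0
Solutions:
 g(y) = -sqrt(C1 + y^2)
 g(y) = sqrt(C1 + y^2)


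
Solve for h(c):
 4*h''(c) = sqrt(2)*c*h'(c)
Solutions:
 h(c) = C1 + C2*erfi(2^(3/4)*c/4)


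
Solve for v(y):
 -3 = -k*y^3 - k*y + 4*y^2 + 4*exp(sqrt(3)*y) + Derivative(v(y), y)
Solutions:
 v(y) = C1 + k*y^4/4 + k*y^2/2 - 4*y^3/3 - 3*y - 4*sqrt(3)*exp(sqrt(3)*y)/3


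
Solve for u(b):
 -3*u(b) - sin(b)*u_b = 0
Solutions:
 u(b) = C1*(cos(b) + 1)^(3/2)/(cos(b) - 1)^(3/2)


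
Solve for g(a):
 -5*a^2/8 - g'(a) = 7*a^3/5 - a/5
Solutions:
 g(a) = C1 - 7*a^4/20 - 5*a^3/24 + a^2/10


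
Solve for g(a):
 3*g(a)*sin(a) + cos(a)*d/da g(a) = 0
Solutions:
 g(a) = C1*cos(a)^3


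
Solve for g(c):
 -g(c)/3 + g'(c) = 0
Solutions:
 g(c) = C1*exp(c/3)


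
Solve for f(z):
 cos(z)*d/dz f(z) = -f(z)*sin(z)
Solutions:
 f(z) = C1*cos(z)


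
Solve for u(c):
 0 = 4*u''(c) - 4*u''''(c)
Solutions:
 u(c) = C1 + C2*c + C3*exp(-c) + C4*exp(c)


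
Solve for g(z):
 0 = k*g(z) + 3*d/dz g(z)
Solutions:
 g(z) = C1*exp(-k*z/3)


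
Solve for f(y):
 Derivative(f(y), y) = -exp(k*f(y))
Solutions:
 f(y) = Piecewise((log(1/(C1*k + k*y))/k, Ne(k, 0)), (nan, True))
 f(y) = Piecewise((C1 - y, Eq(k, 0)), (nan, True))


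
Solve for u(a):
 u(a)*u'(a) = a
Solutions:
 u(a) = -sqrt(C1 + a^2)
 u(a) = sqrt(C1 + a^2)


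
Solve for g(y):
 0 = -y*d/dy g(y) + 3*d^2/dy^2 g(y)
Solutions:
 g(y) = C1 + C2*erfi(sqrt(6)*y/6)


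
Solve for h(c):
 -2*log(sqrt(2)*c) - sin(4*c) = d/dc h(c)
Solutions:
 h(c) = C1 - 2*c*log(c) - c*log(2) + 2*c + cos(4*c)/4


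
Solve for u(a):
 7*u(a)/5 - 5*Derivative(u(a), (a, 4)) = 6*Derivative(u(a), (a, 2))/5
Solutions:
 u(a) = C1*exp(-a*sqrt(-3 + 2*sqrt(46))/5) + C2*exp(a*sqrt(-3 + 2*sqrt(46))/5) + C3*sin(a*sqrt(3 + 2*sqrt(46))/5) + C4*cos(a*sqrt(3 + 2*sqrt(46))/5)


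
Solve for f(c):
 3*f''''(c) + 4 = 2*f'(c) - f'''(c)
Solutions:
 f(c) = C1 + C2*exp(-c*((9*sqrt(723) + 242)^(-1/3) + 2 + (9*sqrt(723) + 242)^(1/3))/18)*sin(sqrt(3)*c*(-(9*sqrt(723) + 242)^(1/3) + (9*sqrt(723) + 242)^(-1/3))/18) + C3*exp(-c*((9*sqrt(723) + 242)^(-1/3) + 2 + (9*sqrt(723) + 242)^(1/3))/18)*cos(sqrt(3)*c*(-(9*sqrt(723) + 242)^(1/3) + (9*sqrt(723) + 242)^(-1/3))/18) + C4*exp(c*(-1 + (9*sqrt(723) + 242)^(-1/3) + (9*sqrt(723) + 242)^(1/3))/9) + 2*c


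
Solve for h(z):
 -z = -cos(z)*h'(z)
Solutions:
 h(z) = C1 + Integral(z/cos(z), z)


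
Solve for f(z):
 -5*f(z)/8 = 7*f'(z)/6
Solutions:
 f(z) = C1*exp(-15*z/28)


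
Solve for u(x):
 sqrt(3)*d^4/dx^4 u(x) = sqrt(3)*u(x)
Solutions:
 u(x) = C1*exp(-x) + C2*exp(x) + C3*sin(x) + C4*cos(x)


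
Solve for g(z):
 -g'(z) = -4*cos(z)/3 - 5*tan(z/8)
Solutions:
 g(z) = C1 - 40*log(cos(z/8)) + 4*sin(z)/3


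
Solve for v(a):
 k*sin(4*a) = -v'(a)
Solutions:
 v(a) = C1 + k*cos(4*a)/4


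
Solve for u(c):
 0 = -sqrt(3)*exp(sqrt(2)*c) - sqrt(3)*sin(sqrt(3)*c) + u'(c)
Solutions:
 u(c) = C1 + sqrt(6)*exp(sqrt(2)*c)/2 - cos(sqrt(3)*c)


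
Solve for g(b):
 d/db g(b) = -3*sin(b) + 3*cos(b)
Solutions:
 g(b) = C1 + 3*sqrt(2)*sin(b + pi/4)


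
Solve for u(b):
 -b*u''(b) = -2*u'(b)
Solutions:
 u(b) = C1 + C2*b^3


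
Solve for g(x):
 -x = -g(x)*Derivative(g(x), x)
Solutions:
 g(x) = -sqrt(C1 + x^2)
 g(x) = sqrt(C1 + x^2)


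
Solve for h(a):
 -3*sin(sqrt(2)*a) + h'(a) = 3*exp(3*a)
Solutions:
 h(a) = C1 + exp(3*a) - 3*sqrt(2)*cos(sqrt(2)*a)/2


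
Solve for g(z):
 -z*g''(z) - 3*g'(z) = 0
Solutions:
 g(z) = C1 + C2/z^2


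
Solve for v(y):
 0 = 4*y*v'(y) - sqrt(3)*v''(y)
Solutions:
 v(y) = C1 + C2*erfi(sqrt(2)*3^(3/4)*y/3)


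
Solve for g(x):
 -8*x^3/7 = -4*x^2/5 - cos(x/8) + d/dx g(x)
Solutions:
 g(x) = C1 - 2*x^4/7 + 4*x^3/15 + 8*sin(x/8)


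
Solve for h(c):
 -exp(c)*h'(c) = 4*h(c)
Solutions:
 h(c) = C1*exp(4*exp(-c))


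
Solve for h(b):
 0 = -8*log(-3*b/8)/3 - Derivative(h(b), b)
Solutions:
 h(b) = C1 - 8*b*log(-b)/3 + b*(-8*log(3)/3 + 8/3 + 8*log(2))


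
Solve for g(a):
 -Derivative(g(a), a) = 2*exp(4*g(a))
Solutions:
 g(a) = log(-I*(1/(C1 + 8*a))^(1/4))
 g(a) = log(I*(1/(C1 + 8*a))^(1/4))
 g(a) = log(-(1/(C1 + 8*a))^(1/4))
 g(a) = log(1/(C1 + 8*a))/4


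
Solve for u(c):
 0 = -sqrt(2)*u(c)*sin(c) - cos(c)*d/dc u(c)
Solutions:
 u(c) = C1*cos(c)^(sqrt(2))


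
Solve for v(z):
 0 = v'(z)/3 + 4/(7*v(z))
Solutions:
 v(z) = -sqrt(C1 - 168*z)/7
 v(z) = sqrt(C1 - 168*z)/7


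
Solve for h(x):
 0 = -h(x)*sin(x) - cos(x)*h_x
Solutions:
 h(x) = C1*cos(x)


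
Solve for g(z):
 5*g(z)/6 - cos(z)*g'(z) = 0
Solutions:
 g(z) = C1*(sin(z) + 1)^(5/12)/(sin(z) - 1)^(5/12)


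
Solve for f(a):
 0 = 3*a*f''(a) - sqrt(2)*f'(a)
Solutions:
 f(a) = C1 + C2*a^(sqrt(2)/3 + 1)


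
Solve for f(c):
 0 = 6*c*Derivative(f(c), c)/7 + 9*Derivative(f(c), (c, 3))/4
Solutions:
 f(c) = C1 + Integral(C2*airyai(-2*21^(2/3)*c/21) + C3*airybi(-2*21^(2/3)*c/21), c)


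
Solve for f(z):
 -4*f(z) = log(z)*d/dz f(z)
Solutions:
 f(z) = C1*exp(-4*li(z))


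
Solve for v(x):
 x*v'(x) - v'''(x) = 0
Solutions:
 v(x) = C1 + Integral(C2*airyai(x) + C3*airybi(x), x)


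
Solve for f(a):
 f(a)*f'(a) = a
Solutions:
 f(a) = -sqrt(C1 + a^2)
 f(a) = sqrt(C1 + a^2)


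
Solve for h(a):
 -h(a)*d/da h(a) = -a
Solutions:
 h(a) = -sqrt(C1 + a^2)
 h(a) = sqrt(C1 + a^2)


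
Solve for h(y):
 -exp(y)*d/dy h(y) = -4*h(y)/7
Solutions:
 h(y) = C1*exp(-4*exp(-y)/7)


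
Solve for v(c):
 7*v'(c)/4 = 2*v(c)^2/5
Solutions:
 v(c) = -35/(C1 + 8*c)


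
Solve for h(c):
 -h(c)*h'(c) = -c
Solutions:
 h(c) = -sqrt(C1 + c^2)
 h(c) = sqrt(C1 + c^2)


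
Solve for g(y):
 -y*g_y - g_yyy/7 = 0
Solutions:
 g(y) = C1 + Integral(C2*airyai(-7^(1/3)*y) + C3*airybi(-7^(1/3)*y), y)


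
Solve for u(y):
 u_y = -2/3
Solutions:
 u(y) = C1 - 2*y/3


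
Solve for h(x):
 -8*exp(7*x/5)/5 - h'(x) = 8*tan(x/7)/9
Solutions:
 h(x) = C1 - 8*exp(7*x/5)/7 + 56*log(cos(x/7))/9


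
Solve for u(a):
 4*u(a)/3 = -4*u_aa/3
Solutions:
 u(a) = C1*sin(a) + C2*cos(a)


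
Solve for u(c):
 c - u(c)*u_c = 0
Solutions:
 u(c) = -sqrt(C1 + c^2)
 u(c) = sqrt(C1 + c^2)


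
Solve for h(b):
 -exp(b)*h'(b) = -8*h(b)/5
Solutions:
 h(b) = C1*exp(-8*exp(-b)/5)


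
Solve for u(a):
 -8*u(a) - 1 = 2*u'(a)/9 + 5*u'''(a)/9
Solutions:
 u(a) = C1*exp(-30^(1/3)*a*(-(810 + sqrt(656130))^(1/3) + 30^(1/3)/(810 + sqrt(656130))^(1/3))/30)*sin(10^(1/3)*3^(1/6)*a*(3*10^(1/3)/(810 + sqrt(656130))^(1/3) + 3^(2/3)*(810 + sqrt(656130))^(1/3))/30) + C2*exp(-30^(1/3)*a*(-(810 + sqrt(656130))^(1/3) + 30^(1/3)/(810 + sqrt(656130))^(1/3))/30)*cos(10^(1/3)*3^(1/6)*a*(3*10^(1/3)/(810 + sqrt(656130))^(1/3) + 3^(2/3)*(810 + sqrt(656130))^(1/3))/30) + C3*exp(30^(1/3)*a*(-(810 + sqrt(656130))^(1/3) + 30^(1/3)/(810 + sqrt(656130))^(1/3))/15) - 1/8


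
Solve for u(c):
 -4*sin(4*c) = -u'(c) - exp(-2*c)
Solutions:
 u(c) = C1 - cos(4*c) + exp(-2*c)/2


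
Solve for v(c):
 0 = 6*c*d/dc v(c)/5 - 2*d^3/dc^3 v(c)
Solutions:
 v(c) = C1 + Integral(C2*airyai(3^(1/3)*5^(2/3)*c/5) + C3*airybi(3^(1/3)*5^(2/3)*c/5), c)


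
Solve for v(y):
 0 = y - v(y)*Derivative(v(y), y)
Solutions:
 v(y) = -sqrt(C1 + y^2)
 v(y) = sqrt(C1 + y^2)


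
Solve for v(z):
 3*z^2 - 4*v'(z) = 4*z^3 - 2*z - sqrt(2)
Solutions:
 v(z) = C1 - z^4/4 + z^3/4 + z^2/4 + sqrt(2)*z/4


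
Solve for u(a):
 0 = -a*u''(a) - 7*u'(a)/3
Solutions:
 u(a) = C1 + C2/a^(4/3)


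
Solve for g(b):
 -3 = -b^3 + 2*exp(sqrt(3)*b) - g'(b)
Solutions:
 g(b) = C1 - b^4/4 + 3*b + 2*sqrt(3)*exp(sqrt(3)*b)/3


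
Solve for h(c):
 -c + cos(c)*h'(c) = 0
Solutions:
 h(c) = C1 + Integral(c/cos(c), c)


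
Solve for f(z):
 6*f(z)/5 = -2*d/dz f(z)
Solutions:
 f(z) = C1*exp(-3*z/5)


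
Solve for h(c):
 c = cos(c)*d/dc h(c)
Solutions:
 h(c) = C1 + Integral(c/cos(c), c)


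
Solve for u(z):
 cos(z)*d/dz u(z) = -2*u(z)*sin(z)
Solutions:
 u(z) = C1*cos(z)^2


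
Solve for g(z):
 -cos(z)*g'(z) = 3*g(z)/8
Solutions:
 g(z) = C1*(sin(z) - 1)^(3/16)/(sin(z) + 1)^(3/16)


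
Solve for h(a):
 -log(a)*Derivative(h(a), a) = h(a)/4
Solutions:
 h(a) = C1*exp(-li(a)/4)


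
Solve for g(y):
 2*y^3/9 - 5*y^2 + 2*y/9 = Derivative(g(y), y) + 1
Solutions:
 g(y) = C1 + y^4/18 - 5*y^3/3 + y^2/9 - y


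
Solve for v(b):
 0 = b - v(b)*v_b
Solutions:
 v(b) = -sqrt(C1 + b^2)
 v(b) = sqrt(C1 + b^2)


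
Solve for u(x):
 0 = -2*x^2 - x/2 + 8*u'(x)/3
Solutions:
 u(x) = C1 + x^3/4 + 3*x^2/32


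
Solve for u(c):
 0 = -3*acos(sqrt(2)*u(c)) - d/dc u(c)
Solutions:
 Integral(1/acos(sqrt(2)*_y), (_y, u(c))) = C1 - 3*c


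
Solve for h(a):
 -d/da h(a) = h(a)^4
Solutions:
 h(a) = (-3^(2/3) - 3*3^(1/6)*I)*(1/(C1 + a))^(1/3)/6
 h(a) = (-3^(2/3) + 3*3^(1/6)*I)*(1/(C1 + a))^(1/3)/6
 h(a) = (1/(C1 + 3*a))^(1/3)


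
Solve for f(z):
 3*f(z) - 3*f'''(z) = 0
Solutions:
 f(z) = C3*exp(z) + (C1*sin(sqrt(3)*z/2) + C2*cos(sqrt(3)*z/2))*exp(-z/2)


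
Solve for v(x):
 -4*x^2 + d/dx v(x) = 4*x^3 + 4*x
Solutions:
 v(x) = C1 + x^4 + 4*x^3/3 + 2*x^2


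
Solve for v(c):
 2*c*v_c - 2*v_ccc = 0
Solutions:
 v(c) = C1 + Integral(C2*airyai(c) + C3*airybi(c), c)


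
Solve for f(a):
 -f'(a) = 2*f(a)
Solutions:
 f(a) = C1*exp(-2*a)


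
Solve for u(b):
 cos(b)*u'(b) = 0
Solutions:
 u(b) = C1


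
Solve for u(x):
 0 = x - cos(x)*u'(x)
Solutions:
 u(x) = C1 + Integral(x/cos(x), x)


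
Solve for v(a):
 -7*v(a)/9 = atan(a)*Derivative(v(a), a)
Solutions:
 v(a) = C1*exp(-7*Integral(1/atan(a), a)/9)


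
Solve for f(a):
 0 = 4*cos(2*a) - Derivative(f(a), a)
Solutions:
 f(a) = C1 + 2*sin(2*a)


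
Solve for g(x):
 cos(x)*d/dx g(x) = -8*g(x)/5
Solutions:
 g(x) = C1*(sin(x) - 1)^(4/5)/(sin(x) + 1)^(4/5)


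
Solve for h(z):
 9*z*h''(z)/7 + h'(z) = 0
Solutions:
 h(z) = C1 + C2*z^(2/9)


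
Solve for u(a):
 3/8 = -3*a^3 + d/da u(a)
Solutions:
 u(a) = C1 + 3*a^4/4 + 3*a/8


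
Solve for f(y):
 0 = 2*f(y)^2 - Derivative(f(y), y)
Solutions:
 f(y) = -1/(C1 + 2*y)


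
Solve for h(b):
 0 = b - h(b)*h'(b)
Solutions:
 h(b) = -sqrt(C1 + b^2)
 h(b) = sqrt(C1 + b^2)


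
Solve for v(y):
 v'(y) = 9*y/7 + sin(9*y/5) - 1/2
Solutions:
 v(y) = C1 + 9*y^2/14 - y/2 - 5*cos(9*y/5)/9


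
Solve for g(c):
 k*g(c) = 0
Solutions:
 g(c) = 0


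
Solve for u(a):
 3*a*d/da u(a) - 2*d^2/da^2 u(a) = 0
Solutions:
 u(a) = C1 + C2*erfi(sqrt(3)*a/2)


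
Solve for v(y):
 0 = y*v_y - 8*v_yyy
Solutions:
 v(y) = C1 + Integral(C2*airyai(y/2) + C3*airybi(y/2), y)


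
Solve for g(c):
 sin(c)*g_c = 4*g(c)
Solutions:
 g(c) = C1*(cos(c)^2 - 2*cos(c) + 1)/(cos(c)^2 + 2*cos(c) + 1)


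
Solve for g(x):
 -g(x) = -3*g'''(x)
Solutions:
 g(x) = C3*exp(3^(2/3)*x/3) + (C1*sin(3^(1/6)*x/2) + C2*cos(3^(1/6)*x/2))*exp(-3^(2/3)*x/6)


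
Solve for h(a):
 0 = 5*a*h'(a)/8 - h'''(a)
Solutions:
 h(a) = C1 + Integral(C2*airyai(5^(1/3)*a/2) + C3*airybi(5^(1/3)*a/2), a)


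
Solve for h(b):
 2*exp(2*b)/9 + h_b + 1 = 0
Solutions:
 h(b) = C1 - b - exp(2*b)/9


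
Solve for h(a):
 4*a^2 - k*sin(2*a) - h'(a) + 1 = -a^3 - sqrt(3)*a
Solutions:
 h(a) = C1 + a^4/4 + 4*a^3/3 + sqrt(3)*a^2/2 + a + k*cos(2*a)/2


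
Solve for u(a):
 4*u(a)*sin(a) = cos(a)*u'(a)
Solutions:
 u(a) = C1/cos(a)^4


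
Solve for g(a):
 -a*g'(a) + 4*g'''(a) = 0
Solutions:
 g(a) = C1 + Integral(C2*airyai(2^(1/3)*a/2) + C3*airybi(2^(1/3)*a/2), a)


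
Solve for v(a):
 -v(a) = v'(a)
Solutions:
 v(a) = C1*exp(-a)


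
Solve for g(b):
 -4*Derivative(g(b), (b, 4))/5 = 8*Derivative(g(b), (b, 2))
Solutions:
 g(b) = C1 + C2*b + C3*sin(sqrt(10)*b) + C4*cos(sqrt(10)*b)


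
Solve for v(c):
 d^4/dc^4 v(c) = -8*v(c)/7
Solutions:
 v(c) = (C1*sin(2^(1/4)*7^(3/4)*c/7) + C2*cos(2^(1/4)*7^(3/4)*c/7))*exp(-2^(1/4)*7^(3/4)*c/7) + (C3*sin(2^(1/4)*7^(3/4)*c/7) + C4*cos(2^(1/4)*7^(3/4)*c/7))*exp(2^(1/4)*7^(3/4)*c/7)


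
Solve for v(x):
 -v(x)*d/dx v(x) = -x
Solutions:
 v(x) = -sqrt(C1 + x^2)
 v(x) = sqrt(C1 + x^2)


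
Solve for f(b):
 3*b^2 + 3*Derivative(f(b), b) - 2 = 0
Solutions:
 f(b) = C1 - b^3/3 + 2*b/3


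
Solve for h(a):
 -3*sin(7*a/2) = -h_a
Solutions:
 h(a) = C1 - 6*cos(7*a/2)/7


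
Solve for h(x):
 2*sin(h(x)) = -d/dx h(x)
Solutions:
 h(x) = -acos((-C1 - exp(4*x))/(C1 - exp(4*x))) + 2*pi
 h(x) = acos((-C1 - exp(4*x))/(C1 - exp(4*x)))


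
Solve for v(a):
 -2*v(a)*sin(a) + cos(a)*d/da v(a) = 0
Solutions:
 v(a) = C1/cos(a)^2


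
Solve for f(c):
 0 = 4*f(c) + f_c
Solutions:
 f(c) = C1*exp(-4*c)


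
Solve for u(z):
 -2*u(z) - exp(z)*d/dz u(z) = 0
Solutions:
 u(z) = C1*exp(2*exp(-z))


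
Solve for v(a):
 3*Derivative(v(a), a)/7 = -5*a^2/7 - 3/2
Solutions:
 v(a) = C1 - 5*a^3/9 - 7*a/2


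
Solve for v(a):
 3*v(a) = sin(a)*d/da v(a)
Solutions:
 v(a) = C1*(cos(a) - 1)^(3/2)/(cos(a) + 1)^(3/2)


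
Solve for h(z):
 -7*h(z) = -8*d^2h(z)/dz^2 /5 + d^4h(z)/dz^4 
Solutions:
 h(z) = (C1*sin(7^(1/4)*z*sin(atan(sqrt(159)/4)/2)) + C2*cos(7^(1/4)*z*sin(atan(sqrt(159)/4)/2)))*exp(-7^(1/4)*z*cos(atan(sqrt(159)/4)/2)) + (C3*sin(7^(1/4)*z*sin(atan(sqrt(159)/4)/2)) + C4*cos(7^(1/4)*z*sin(atan(sqrt(159)/4)/2)))*exp(7^(1/4)*z*cos(atan(sqrt(159)/4)/2))


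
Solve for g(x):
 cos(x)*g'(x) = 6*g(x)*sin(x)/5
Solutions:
 g(x) = C1/cos(x)^(6/5)


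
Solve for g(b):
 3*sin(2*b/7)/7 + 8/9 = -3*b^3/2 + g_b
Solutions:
 g(b) = C1 + 3*b^4/8 + 8*b/9 - 3*cos(2*b/7)/2


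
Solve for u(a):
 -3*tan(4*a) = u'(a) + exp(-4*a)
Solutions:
 u(a) = C1 - 3*log(tan(4*a)^2 + 1)/8 + exp(-4*a)/4


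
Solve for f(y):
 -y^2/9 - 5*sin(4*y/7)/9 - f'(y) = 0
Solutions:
 f(y) = C1 - y^3/27 + 35*cos(4*y/7)/36


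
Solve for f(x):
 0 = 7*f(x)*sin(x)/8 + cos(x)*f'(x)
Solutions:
 f(x) = C1*cos(x)^(7/8)


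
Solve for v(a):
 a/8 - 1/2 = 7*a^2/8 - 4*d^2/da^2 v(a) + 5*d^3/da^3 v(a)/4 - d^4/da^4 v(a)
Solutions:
 v(a) = C1 + C2*a + 7*a^4/384 + 9*a^3/512 + 199*a^2/8192 + (C3*sin(sqrt(231)*a/8) + C4*cos(sqrt(231)*a/8))*exp(5*a/8)


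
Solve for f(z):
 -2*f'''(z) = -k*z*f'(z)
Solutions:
 f(z) = C1 + Integral(C2*airyai(2^(2/3)*k^(1/3)*z/2) + C3*airybi(2^(2/3)*k^(1/3)*z/2), z)


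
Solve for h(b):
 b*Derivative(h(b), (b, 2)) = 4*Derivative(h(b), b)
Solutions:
 h(b) = C1 + C2*b^5


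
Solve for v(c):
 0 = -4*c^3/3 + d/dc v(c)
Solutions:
 v(c) = C1 + c^4/3


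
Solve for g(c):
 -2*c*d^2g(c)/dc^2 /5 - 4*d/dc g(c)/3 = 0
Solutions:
 g(c) = C1 + C2/c^(7/3)


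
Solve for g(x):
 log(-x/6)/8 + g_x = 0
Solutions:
 g(x) = C1 - x*log(-x)/8 + x*(1 + log(6))/8


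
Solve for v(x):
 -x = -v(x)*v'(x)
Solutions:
 v(x) = -sqrt(C1 + x^2)
 v(x) = sqrt(C1 + x^2)


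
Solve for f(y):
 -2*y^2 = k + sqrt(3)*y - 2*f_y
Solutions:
 f(y) = C1 + k*y/2 + y^3/3 + sqrt(3)*y^2/4


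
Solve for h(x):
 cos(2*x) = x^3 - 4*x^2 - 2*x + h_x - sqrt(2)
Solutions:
 h(x) = C1 - x^4/4 + 4*x^3/3 + x^2 + sqrt(2)*x + sin(2*x)/2


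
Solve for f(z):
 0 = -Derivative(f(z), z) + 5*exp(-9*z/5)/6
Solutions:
 f(z) = C1 - 25*exp(-9*z/5)/54


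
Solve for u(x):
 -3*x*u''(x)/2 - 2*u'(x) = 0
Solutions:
 u(x) = C1 + C2/x^(1/3)


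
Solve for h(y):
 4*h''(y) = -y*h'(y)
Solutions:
 h(y) = C1 + C2*erf(sqrt(2)*y/4)


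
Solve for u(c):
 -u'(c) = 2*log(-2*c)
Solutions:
 u(c) = C1 - 2*c*log(-c) + 2*c*(1 - log(2))


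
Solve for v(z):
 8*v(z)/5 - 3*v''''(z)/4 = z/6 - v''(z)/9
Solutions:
 v(z) = C1*exp(-sqrt(30)*z*sqrt(5 + sqrt(9745))/45) + C2*exp(sqrt(30)*z*sqrt(5 + sqrt(9745))/45) + C3*sin(sqrt(30)*z*sqrt(-5 + sqrt(9745))/45) + C4*cos(sqrt(30)*z*sqrt(-5 + sqrt(9745))/45) + 5*z/48


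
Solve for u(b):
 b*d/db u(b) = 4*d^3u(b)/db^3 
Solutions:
 u(b) = C1 + Integral(C2*airyai(2^(1/3)*b/2) + C3*airybi(2^(1/3)*b/2), b)


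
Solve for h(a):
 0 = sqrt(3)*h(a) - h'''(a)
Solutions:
 h(a) = C3*exp(3^(1/6)*a) + (C1*sin(3^(2/3)*a/2) + C2*cos(3^(2/3)*a/2))*exp(-3^(1/6)*a/2)


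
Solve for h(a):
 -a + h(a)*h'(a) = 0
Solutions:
 h(a) = -sqrt(C1 + a^2)
 h(a) = sqrt(C1 + a^2)


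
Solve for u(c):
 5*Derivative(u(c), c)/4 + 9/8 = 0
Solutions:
 u(c) = C1 - 9*c/10


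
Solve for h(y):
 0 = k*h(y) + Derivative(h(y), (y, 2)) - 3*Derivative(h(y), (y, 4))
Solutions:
 h(y) = C1*exp(-sqrt(6)*y*sqrt(1 - sqrt(12*k + 1))/6) + C2*exp(sqrt(6)*y*sqrt(1 - sqrt(12*k + 1))/6) + C3*exp(-sqrt(6)*y*sqrt(sqrt(12*k + 1) + 1)/6) + C4*exp(sqrt(6)*y*sqrt(sqrt(12*k + 1) + 1)/6)


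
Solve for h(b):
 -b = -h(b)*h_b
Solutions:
 h(b) = -sqrt(C1 + b^2)
 h(b) = sqrt(C1 + b^2)


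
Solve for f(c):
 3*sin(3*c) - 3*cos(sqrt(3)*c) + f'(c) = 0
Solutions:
 f(c) = C1 + sqrt(3)*sin(sqrt(3)*c) + cos(3*c)


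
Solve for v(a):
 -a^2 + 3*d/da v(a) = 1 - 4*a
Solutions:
 v(a) = C1 + a^3/9 - 2*a^2/3 + a/3


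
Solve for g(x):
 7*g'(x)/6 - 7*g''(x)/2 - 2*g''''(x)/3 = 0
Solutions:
 g(x) = C1 + C2*exp(7^(1/3)*x*(-(1 + 2*sqrt(2))^(1/3) + 7^(1/3)/(1 + 2*sqrt(2))^(1/3))/4)*sin(sqrt(3)*7^(1/3)*x*(7^(1/3)/(1 + 2*sqrt(2))^(1/3) + (1 + 2*sqrt(2))^(1/3))/4) + C3*exp(7^(1/3)*x*(-(1 + 2*sqrt(2))^(1/3) + 7^(1/3)/(1 + 2*sqrt(2))^(1/3))/4)*cos(sqrt(3)*7^(1/3)*x*(7^(1/3)/(1 + 2*sqrt(2))^(1/3) + (1 + 2*sqrt(2))^(1/3))/4) + C4*exp(-7^(1/3)*x*(-(1 + 2*sqrt(2))^(1/3) + 7^(1/3)/(1 + 2*sqrt(2))^(1/3))/2)


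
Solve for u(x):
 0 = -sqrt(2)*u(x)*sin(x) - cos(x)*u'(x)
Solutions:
 u(x) = C1*cos(x)^(sqrt(2))


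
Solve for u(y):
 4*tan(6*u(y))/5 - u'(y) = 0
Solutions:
 u(y) = -asin(C1*exp(24*y/5))/6 + pi/6
 u(y) = asin(C1*exp(24*y/5))/6


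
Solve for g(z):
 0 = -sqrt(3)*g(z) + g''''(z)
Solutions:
 g(z) = C1*exp(-3^(1/8)*z) + C2*exp(3^(1/8)*z) + C3*sin(3^(1/8)*z) + C4*cos(3^(1/8)*z)


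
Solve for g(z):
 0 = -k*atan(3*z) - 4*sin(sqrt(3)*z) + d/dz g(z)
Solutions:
 g(z) = C1 + k*(z*atan(3*z) - log(9*z^2 + 1)/6) - 4*sqrt(3)*cos(sqrt(3)*z)/3


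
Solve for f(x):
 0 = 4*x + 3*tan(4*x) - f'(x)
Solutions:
 f(x) = C1 + 2*x^2 - 3*log(cos(4*x))/4


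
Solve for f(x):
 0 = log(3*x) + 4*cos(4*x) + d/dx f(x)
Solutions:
 f(x) = C1 - x*log(x) - x*log(3) + x - sin(4*x)


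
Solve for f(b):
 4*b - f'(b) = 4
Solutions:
 f(b) = C1 + 2*b^2 - 4*b


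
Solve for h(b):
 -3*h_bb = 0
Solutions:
 h(b) = C1 + C2*b


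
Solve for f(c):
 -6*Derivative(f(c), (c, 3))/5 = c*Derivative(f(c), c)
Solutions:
 f(c) = C1 + Integral(C2*airyai(-5^(1/3)*6^(2/3)*c/6) + C3*airybi(-5^(1/3)*6^(2/3)*c/6), c)


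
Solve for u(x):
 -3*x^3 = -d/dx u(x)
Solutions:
 u(x) = C1 + 3*x^4/4


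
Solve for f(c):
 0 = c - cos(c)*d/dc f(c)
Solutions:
 f(c) = C1 + Integral(c/cos(c), c)


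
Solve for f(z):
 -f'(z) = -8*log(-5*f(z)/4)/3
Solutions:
 -3*Integral(1/(log(-_y) - 2*log(2) + log(5)), (_y, f(z)))/8 = C1 - z


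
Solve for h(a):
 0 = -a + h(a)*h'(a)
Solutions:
 h(a) = -sqrt(C1 + a^2)
 h(a) = sqrt(C1 + a^2)


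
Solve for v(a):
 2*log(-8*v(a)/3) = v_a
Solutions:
 -Integral(1/(log(-_y) - log(3) + 3*log(2)), (_y, v(a)))/2 = C1 - a


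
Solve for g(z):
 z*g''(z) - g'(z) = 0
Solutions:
 g(z) = C1 + C2*z^2


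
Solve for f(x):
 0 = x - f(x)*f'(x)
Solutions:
 f(x) = -sqrt(C1 + x^2)
 f(x) = sqrt(C1 + x^2)


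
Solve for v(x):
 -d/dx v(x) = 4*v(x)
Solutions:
 v(x) = C1*exp(-4*x)


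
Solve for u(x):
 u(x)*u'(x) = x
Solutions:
 u(x) = -sqrt(C1 + x^2)
 u(x) = sqrt(C1 + x^2)


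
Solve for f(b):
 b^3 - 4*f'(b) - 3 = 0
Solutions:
 f(b) = C1 + b^4/16 - 3*b/4


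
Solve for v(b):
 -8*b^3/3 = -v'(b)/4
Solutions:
 v(b) = C1 + 8*b^4/3


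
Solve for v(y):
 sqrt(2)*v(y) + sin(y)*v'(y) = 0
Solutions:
 v(y) = C1*(cos(y) + 1)^(sqrt(2)/2)/(cos(y) - 1)^(sqrt(2)/2)


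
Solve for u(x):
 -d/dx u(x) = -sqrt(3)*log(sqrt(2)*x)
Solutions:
 u(x) = C1 + sqrt(3)*x*log(x) - sqrt(3)*x + sqrt(3)*x*log(2)/2


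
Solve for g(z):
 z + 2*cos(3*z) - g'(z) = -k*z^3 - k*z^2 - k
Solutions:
 g(z) = C1 + k*z^4/4 + k*z^3/3 + k*z + z^2/2 + 2*sin(3*z)/3


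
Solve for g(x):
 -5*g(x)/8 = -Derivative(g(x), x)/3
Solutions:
 g(x) = C1*exp(15*x/8)


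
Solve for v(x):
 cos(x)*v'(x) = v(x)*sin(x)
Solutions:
 v(x) = C1/cos(x)


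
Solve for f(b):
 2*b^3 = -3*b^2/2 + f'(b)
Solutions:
 f(b) = C1 + b^4/2 + b^3/2


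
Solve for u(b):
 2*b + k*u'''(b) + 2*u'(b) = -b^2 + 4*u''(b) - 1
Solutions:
 u(b) = C1 + C2*exp(b*(-sqrt(2)*sqrt(2 - k) + 2)/k) + C3*exp(b*(sqrt(2)*sqrt(2 - k) + 2)/k) - b^3/6 - 3*b^2/2 + b*k/2 - 13*b/2


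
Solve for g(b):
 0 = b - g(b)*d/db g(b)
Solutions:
 g(b) = -sqrt(C1 + b^2)
 g(b) = sqrt(C1 + b^2)


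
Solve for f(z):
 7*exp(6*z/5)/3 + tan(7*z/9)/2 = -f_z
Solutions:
 f(z) = C1 - 35*exp(6*z/5)/18 + 9*log(cos(7*z/9))/14


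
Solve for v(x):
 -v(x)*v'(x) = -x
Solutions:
 v(x) = -sqrt(C1 + x^2)
 v(x) = sqrt(C1 + x^2)


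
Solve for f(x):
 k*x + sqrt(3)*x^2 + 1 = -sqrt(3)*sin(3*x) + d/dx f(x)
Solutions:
 f(x) = C1 + k*x^2/2 + sqrt(3)*x^3/3 + x - sqrt(3)*cos(3*x)/3


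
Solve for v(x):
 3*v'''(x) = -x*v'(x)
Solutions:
 v(x) = C1 + Integral(C2*airyai(-3^(2/3)*x/3) + C3*airybi(-3^(2/3)*x/3), x)


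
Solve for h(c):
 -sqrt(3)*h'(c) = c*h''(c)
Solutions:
 h(c) = C1 + C2*c^(1 - sqrt(3))


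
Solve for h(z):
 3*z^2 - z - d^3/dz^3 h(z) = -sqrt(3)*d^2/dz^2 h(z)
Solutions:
 h(z) = C1 + C2*z + C3*exp(sqrt(3)*z) - sqrt(3)*z^4/12 + z^3*(-6 + sqrt(3))/18 + z^2*(1 - 2*sqrt(3))/6


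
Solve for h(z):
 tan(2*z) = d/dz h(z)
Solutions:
 h(z) = C1 - log(cos(2*z))/2


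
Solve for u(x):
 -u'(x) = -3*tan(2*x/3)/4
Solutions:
 u(x) = C1 - 9*log(cos(2*x/3))/8


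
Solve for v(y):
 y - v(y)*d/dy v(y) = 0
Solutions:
 v(y) = -sqrt(C1 + y^2)
 v(y) = sqrt(C1 + y^2)


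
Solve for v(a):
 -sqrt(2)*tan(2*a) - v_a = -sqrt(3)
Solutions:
 v(a) = C1 + sqrt(3)*a + sqrt(2)*log(cos(2*a))/2


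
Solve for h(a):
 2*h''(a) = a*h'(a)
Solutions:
 h(a) = C1 + C2*erfi(a/2)


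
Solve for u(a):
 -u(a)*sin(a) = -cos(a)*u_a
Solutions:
 u(a) = C1/cos(a)


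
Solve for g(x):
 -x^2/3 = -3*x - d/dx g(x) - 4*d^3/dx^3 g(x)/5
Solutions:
 g(x) = C1 + C2*sin(sqrt(5)*x/2) + C3*cos(sqrt(5)*x/2) + x^3/9 - 3*x^2/2 - 8*x/15


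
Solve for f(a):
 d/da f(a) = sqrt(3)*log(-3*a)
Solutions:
 f(a) = C1 + sqrt(3)*a*log(-a) + sqrt(3)*a*(-1 + log(3))


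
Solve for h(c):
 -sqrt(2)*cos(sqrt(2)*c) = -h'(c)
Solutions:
 h(c) = C1 + sin(sqrt(2)*c)


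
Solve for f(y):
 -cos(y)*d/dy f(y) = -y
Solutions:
 f(y) = C1 + Integral(y/cos(y), y)


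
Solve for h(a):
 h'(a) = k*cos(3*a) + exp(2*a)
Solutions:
 h(a) = C1 + k*sin(3*a)/3 + exp(2*a)/2


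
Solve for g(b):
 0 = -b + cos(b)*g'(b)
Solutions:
 g(b) = C1 + Integral(b/cos(b), b)


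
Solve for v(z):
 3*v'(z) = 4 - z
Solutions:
 v(z) = C1 - z^2/6 + 4*z/3


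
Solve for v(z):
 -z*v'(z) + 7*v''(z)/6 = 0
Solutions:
 v(z) = C1 + C2*erfi(sqrt(21)*z/7)


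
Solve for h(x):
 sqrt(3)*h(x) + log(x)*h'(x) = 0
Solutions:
 h(x) = C1*exp(-sqrt(3)*li(x))


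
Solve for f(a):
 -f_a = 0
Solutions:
 f(a) = C1


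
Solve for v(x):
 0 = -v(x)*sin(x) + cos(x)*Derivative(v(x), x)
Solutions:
 v(x) = C1/cos(x)


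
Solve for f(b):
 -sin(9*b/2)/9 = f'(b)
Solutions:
 f(b) = C1 + 2*cos(9*b/2)/81


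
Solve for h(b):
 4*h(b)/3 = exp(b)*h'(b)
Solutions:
 h(b) = C1*exp(-4*exp(-b)/3)


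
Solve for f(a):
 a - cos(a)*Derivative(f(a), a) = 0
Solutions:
 f(a) = C1 + Integral(a/cos(a), a)


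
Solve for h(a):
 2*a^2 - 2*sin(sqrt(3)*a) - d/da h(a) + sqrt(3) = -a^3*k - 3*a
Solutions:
 h(a) = C1 + a^4*k/4 + 2*a^3/3 + 3*a^2/2 + sqrt(3)*a + 2*sqrt(3)*cos(sqrt(3)*a)/3


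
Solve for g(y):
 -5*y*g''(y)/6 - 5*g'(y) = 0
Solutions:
 g(y) = C1 + C2/y^5


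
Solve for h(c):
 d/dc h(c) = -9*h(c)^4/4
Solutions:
 h(c) = 2^(2/3)*(1/(C1 + 27*c))^(1/3)
 h(c) = (-6^(2/3) - 3*2^(2/3)*3^(1/6)*I)*(1/(C1 + 9*c))^(1/3)/6
 h(c) = (-6^(2/3) + 3*2^(2/3)*3^(1/6)*I)*(1/(C1 + 9*c))^(1/3)/6


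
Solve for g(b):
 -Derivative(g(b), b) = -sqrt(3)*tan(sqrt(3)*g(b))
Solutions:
 g(b) = sqrt(3)*(pi - asin(C1*exp(3*b)))/3
 g(b) = sqrt(3)*asin(C1*exp(3*b))/3


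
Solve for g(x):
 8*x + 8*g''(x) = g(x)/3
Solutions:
 g(x) = C1*exp(-sqrt(6)*x/12) + C2*exp(sqrt(6)*x/12) + 24*x


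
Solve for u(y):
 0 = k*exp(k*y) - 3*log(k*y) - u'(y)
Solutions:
 u(y) = C1 - 3*y*log(k*y) + 3*y + exp(k*y)


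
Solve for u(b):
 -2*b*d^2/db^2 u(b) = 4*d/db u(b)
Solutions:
 u(b) = C1 + C2/b


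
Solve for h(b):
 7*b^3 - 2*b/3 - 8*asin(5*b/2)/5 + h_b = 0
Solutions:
 h(b) = C1 - 7*b^4/4 + b^2/3 + 8*b*asin(5*b/2)/5 + 8*sqrt(4 - 25*b^2)/25


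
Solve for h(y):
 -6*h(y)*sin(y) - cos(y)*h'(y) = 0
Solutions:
 h(y) = C1*cos(y)^6
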